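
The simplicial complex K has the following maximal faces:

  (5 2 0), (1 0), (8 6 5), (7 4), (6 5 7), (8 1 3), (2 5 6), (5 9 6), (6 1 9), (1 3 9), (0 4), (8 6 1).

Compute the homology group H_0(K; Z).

Fix the vertex order 0 < 1 < 2 < 3 < 4 < 5 < 6 < 7 < 8 < 9 and write every simplex with vertices in increasing order. Then dim K = 2 and the simplices of K are:

  0-simplices (10): [0], [1], [2], [3], [4], [5], [6], [7], [8], [9]
  1-simplices (20): [0,1], [0,2], [0,4], [0,5], [1,3], [1,6], [1,8], [1,9], [2,5], [2,6], [3,8], [3,9], [4,7], [5,6], [5,7], [5,8], [5,9], [6,7], [6,8], [6,9]
  2-simplices (9): [0,2,5], [1,3,8], [1,3,9], [1,6,8], [1,6,9], [2,5,6], [5,6,7], [5,6,8], [5,6,9]

Hence C_0 ≅ Z^10, C_1 ≅ Z^20, C_2 ≅ Z^9.

∂_1: C_1 → C_0 maps an edge to its endpoints' difference, ∂[p,q] = q − p.
As a 10×20 matrix over Z this has rank 9, with invariant factors (1,1,1,1,1,1,1,1,1).

∂_2: C_2 → C_1 sends each 2-simplex [p,q,r] to [q,r] − [p,r] + [p,q]. For instance
  ∂[1,3,9] = [3,9] − [1,9] + [1,3],
  ∂[5,6,8] = [6,8] − [5,8] + [5,6].
The 20×9 boundary matrix has rank 9 and Smith normal form diag(1,1,1,1,1,1,1,1,1).

Now H_k = ker ∂_k / im ∂_{k+1}, so:

  H_0: rank C_0 − rank ∂_1 = 10 − 9 = 1, and the invariant factors of ∂_1 are all 1, so H_0 ≅ Z.

H_0 = Z.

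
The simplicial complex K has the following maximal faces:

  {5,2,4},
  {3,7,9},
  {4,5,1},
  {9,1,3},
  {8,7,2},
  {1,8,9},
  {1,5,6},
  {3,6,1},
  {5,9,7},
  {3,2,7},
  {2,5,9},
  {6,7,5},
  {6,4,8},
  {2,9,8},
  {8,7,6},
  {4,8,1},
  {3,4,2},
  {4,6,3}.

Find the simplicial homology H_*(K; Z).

H_0 = Z,  H_1 = Z ⊕ Z/2,  H_2 = 0.

Take the total order 1 < 2 < 3 < 4 < 5 < 6 < 7 < 8 < 9 on the vertex set. Then K (dimension 2) consists of the simplices:

  0-simplices (9): [1], [2], [3], [4], [5], [6], [7], [8], [9]
  1-simplices (27): (27 of them)
  2-simplices (18): [1,3,6], [1,3,9], [1,4,5], [1,4,8], [1,5,6], [1,8,9], [2,3,4], [2,3,7], [2,4,5], [2,5,9], [2,7,8], [2,8,9], [3,4,6], [3,7,9], [4,6,8], [5,6,7], [5,7,9], [6,7,8]

so the chain groups are C_0 ≅ Z^9, C_1 ≅ Z^27, C_2 ≅ Z^18.

The boundary map ∂_1: C_1 → C_0 is given by ∂[p,q] = [q] − [p]. For instance
  ∂[2,9] = [9] − [2].
The 9×27 boundary matrix has rank 8 and Smith normal form diag(1,1,1,1,1,1,1,1).

Boundary ∂_2: C_2 → C_1 maps a triangle to the signed sum of its edges. For instance
  ∂[1,4,8] = [4,8] − [1,8] + [1,4],
  ∂[2,3,4] = [3,4] − [2,4] + [2,3].
This gives a 27×18 integer matrix of rank 18; reducing to Smith normal form yields diagonal entries (1,1,1,1,1,1,1,1,1,1,1,1,1,1,1,1,1,2).

Reading off H_k = ker ∂_k / im ∂_{k+1}:

  H_0: rank C_0 − rank ∂_1 = 9 − 8 = 1, and the invariant factors of ∂_1 are all 1, so H_0 = Z.
  H_1: rank ker ∂_1 − rank ∂_2 = (27 − 8) − 18 = 1, and ∂_2 has invariant factor 2 > 1, so H_1 = Z ⊕ Z/2.
  H_2: rank ker ∂_2 − rank ∂_3 = (18 − 18) − 0 = 0, and there is no ∂_3, so H_2 = 0.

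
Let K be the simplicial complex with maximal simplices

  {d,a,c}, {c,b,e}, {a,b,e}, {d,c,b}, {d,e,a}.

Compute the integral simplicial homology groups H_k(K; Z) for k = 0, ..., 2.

We work with the vertex ordering a < b < c < d < e. The simplices of K, each written with vertices in increasing order, are:

  0-simplices (5): a, b, c, d, e
  1-simplices (10): ab, ac, ad, ae, bc, bd, be, cd, ce, de
  2-simplices (5): abe, acd, ade, bcd, bce

giving chain groups C_0 ≅ Z^5, C_1 ≅ Z^10, C_2 ≅ Z^5.

Boundary ∂_1: C_1 → C_0 sends each edge [p,q] (with p < q) to q − p. For instance
  ∂ce = e − c.
The 5×10 boundary matrix has rank 4 and Smith normal form diag(1,1,1,1).

The boundary map ∂_2: C_2 → C_1 sends each 2-simplex [p,q,r] to [q,r] − [p,r] + [p,q]. For instance
  ∂abe = be − ae + ab,
  ∂bcd = cd − bd + bc.
As a 10×5 matrix over Z this has rank 5, with invariant factors (1,1,1,1,1).

From H_k ≅ ker(∂_k) / im(∂_{k+1}) we obtain:

  H_0: rank C_0 − rank ∂_1 = 5 − 4 = 1, and the invariant factors of ∂_1 are all 1, so H_0 ≅ Z.
  H_1: rank ker ∂_1 − rank ∂_2 = (10 − 4) − 5 = 1, and the invariant factors of ∂_2 are all 1, so H_1 ≅ Z.
  H_2: rank ker ∂_2 − rank ∂_3 = (5 − 5) − 0 = 0, and there is no ∂_3, so H_2 ≅ 0.

H_0 = Z,  H_1 = Z,  H_2 = 0.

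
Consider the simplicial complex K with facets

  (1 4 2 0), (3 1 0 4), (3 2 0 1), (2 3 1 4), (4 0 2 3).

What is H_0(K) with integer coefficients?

K has 5 vertices, 10 edges, 10 triangles, 5 3-simplices.
rank ∂_0 = 0, rank ∂_1 = 4 ⇒ b_0 = 5 − 0 − 4 = 1; all invariant factors of ∂_1 are 1 so no torsion. So H_0 ≅ Z.

H_0 = Z.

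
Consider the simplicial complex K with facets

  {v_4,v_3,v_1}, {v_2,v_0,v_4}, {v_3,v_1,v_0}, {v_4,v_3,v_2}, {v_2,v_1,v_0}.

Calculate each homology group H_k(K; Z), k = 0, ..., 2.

Order the vertices as v_0 < v_1 < v_2 < v_3 < v_4. Listing each simplex with vertices in this order, K has dimension 2 with simplices:

  0-simplices (5): [v_0], [v_1], [v_2], [v_3], [v_4]
  1-simplices (10): [v_0,v_1], [v_0,v_2], [v_0,v_3], [v_0,v_4], [v_1,v_2], [v_1,v_3], [v_1,v_4], [v_2,v_3], [v_2,v_4], [v_3,v_4]
  2-simplices (5): [v_0,v_1,v_2], [v_0,v_1,v_3], [v_0,v_2,v_4], [v_1,v_3,v_4], [v_2,v_3,v_4]

so the chain groups are C_0 ≅ Z^5, C_1 ≅ Z^10, C_2 ≅ Z^5.

The boundary map ∂_1: C_1 → C_0 is given by ∂[p,q] = [q] − [p].
The resulting 5×10 matrix has rank 4, and its Smith normal form has invariant factors (1,1,1,1).

The boundary map ∂_2: C_2 → C_1 maps a triangle to the signed sum of its edges. For instance
  ∂[v_0,v_1,v_2] = [v_1,v_2] − [v_0,v_2] + [v_0,v_1],
  ∂[v_2,v_3,v_4] = [v_3,v_4] − [v_2,v_4] + [v_2,v_3].
This gives a 10×5 integer matrix of rank 5; reducing to Smith normal form yields diagonal entries (1,1,1,1,1).

Reading off H_k = ker ∂_k / im ∂_{k+1}:

  H_0: rank C_0 − rank ∂_1 = 5 − 4 = 1, and the invariant factors of ∂_1 are all 1, so H_0 ≅ Z.
  H_1: rank ker ∂_1 − rank ∂_2 = (10 − 4) − 5 = 1, and the invariant factors of ∂_2 are all 1, so H_1 ≅ Z.
  H_2: rank ker ∂_2 − rank ∂_3 = (5 − 5) − 0 = 0, and there is no ∂_3, so H_2 ≅ 0.

(K is a triangulation of the Möbius band.)

H_0 ≅ Z,  H_1 ≅ Z,  H_2 = 0.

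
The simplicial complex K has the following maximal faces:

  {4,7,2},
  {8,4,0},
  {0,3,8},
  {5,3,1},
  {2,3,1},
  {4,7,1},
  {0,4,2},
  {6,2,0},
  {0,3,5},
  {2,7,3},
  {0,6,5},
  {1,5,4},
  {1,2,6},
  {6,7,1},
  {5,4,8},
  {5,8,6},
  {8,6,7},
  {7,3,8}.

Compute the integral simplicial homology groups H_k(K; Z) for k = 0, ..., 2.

Fix the vertex order 0 < 1 < 2 < 3 < 4 < 5 < 6 < 7 < 8 and write every simplex with vertices in increasing order. Then dim K = 2 and the simplices of K are:

  0-simplices (9): [0], [1], [2], [3], [4], [5], [6], [7], [8]
  1-simplices (27): (27 of them)
  2-simplices (18): [0,2,4], [0,2,6], [0,3,5], [0,3,8], [0,4,8], [0,5,6], [1,2,3], [1,2,6], [1,3,5], [1,4,5], [1,4,7], [1,6,7], [2,3,7], [2,4,7], [3,7,8], [4,5,8], [5,6,8], [6,7,8]

so the chain groups are C_0 ≅ Z^9, C_1 ≅ Z^27, C_2 ≅ Z^18.

The boundary map ∂_1: C_1 → C_0 is given by ∂[p,q] = [q] − [p]. For instance
  ∂[3,5] = [5] − [3].
As a 9×27 matrix over Z this has rank 8, with invariant factors (1,1,1,1,1,1,1,1).

∂_2: C_2 → C_1 maps a triangle to the signed sum of its edges. For instance
  ∂[0,3,5] = [3,5] − [0,5] + [0,3],
  ∂[1,4,7] = [4,7] − [1,7] + [1,4].
The 27×18 boundary matrix has rank 18 and Smith normal form diag(1,1,1,1,1,1,1,1,1,1,1,1,1,1,1,1,1,2).

Reading off H_k = ker ∂_k / im ∂_{k+1}:

  H_0: rank C_0 − rank ∂_1 = 9 − 8 = 1, and the invariant factors of ∂_1 are all 1, so H_0 ≅ Z.
  H_1: rank ker ∂_1 − rank ∂_2 = (27 − 8) − 18 = 1, and ∂_2 has invariant factor 2 > 1, so H_1 ≅ Z ⊕ Z/2.
  H_2: rank ker ∂_2 − rank ∂_3 = (18 − 18) − 0 = 0, and there is no ∂_3, so H_2 ≅ 0.

H_0 = Z,  H_1 = Z ⊕ Z/2,  H_2 = 0.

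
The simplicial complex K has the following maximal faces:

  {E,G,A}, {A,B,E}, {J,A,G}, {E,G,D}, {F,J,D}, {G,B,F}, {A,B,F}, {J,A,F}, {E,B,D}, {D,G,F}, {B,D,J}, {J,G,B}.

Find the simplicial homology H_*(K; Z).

H_0 = Z,  H_1 = Z/2,  H_2 = 0.

Fix the vertex order A < B < D < E < F < G < J and write every simplex with vertices in increasing order. Then dim K = 2 and the simplices of K are:

  0-simplices (7): A, B, D, E, F, G, J
  1-simplices (18): AB, AE, AF, AG, AJ, BD, BE, BF, BG, BJ, DE, DF, DG, DJ, EG, FG, FJ, GJ
  2-simplices (12): ABE, ABF, AEG, AFJ, AGJ, BDE, BDJ, BFG, BGJ, DEG, DFG, DFJ

so the chain groups are C_0 ≅ Z^7, C_1 ≅ Z^18, C_2 ≅ Z^12.

The boundary map ∂_1: C_1 → C_0 sends each edge [p,q] (with p < q) to q − p. For instance
  ∂EG = G − E.
This gives a 7×18 integer matrix of rank 6; reducing to Smith normal form yields diagonal entries (1,1,1,1,1,1).

Boundary ∂_2: C_2 → C_1 maps a triangle to the signed sum of its edges. For instance
  ∂BGJ = GJ − BJ + BG,
  ∂AEG = EG − AG + AE.
This gives a 18×12 integer matrix of rank 12; reducing to Smith normal form yields diagonal entries (1,1,1,1,1,1,1,1,1,1,1,2).

Reading off H_k = ker ∂_k / im ∂_{k+1}:

  H_0: rank C_0 − rank ∂_1 = 7 − 6 = 1, and the invariant factors of ∂_1 are all 1, so H_0 = Z.
  H_1: rank ker ∂_1 − rank ∂_2 = (18 − 6) − 12 = 0, and ∂_2 has invariant factor 2 > 1, so H_1 = Z/2.
  H_2: rank ker ∂_2 − rank ∂_3 = (12 − 12) − 0 = 0, and there is no ∂_3, so H_2 = 0.

As a check, the Euler characteristic is 7 − 18 + 12 = 1, which agrees with 1 − 0 + 0 = 1.
(K is a triangulation of the real projective plane RP^2.)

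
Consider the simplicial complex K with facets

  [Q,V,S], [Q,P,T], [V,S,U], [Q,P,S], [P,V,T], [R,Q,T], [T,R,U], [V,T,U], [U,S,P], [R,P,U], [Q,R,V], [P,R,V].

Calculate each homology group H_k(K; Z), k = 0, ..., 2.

We work with the vertex ordering P < Q < R < S < T < U < V. The simplices of K, each written with vertices in increasing order, are:

  0-simplices (7): P, Q, R, S, T, U, V
  1-simplices (18): PQ, PR, PS, PT, PU, PV, QR, QS, QT, QV, RT, RU, RV, SU, SV, TU, TV, UV
  2-simplices (12): PQS, PQT, PRU, PRV, PSU, PTV, QRT, QRV, QSV, RTU, SUV, TUV

Hence C_0 ≅ Z^7, C_1 ≅ Z^18, C_2 ≅ Z^12.

Boundary ∂_1: C_1 → C_0 is given by ∂[p,q] = [q] − [p].
The resulting 7×18 matrix has rank 6, and its Smith normal form has invariant factors (1,1,1,1,1,1).

∂_2: C_2 → C_1 maps a triangle to the signed sum of its edges. For instance
  ∂QRT = RT − QT + QR,
  ∂PSU = SU − PU + PS.
The resulting 18×12 matrix has rank 12, and its Smith normal form has invariant factors (1,1,1,1,1,1,1,1,1,1,1,2).

Computing H_k = (kernel of ∂_k) / (image of ∂_{k+1}):

  H_0: rank C_0 − rank ∂_1 = 7 − 6 = 1, and the invariant factors of ∂_1 are all 1, so H_0 = Z.
  H_1: rank ker ∂_1 − rank ∂_2 = (18 − 6) − 12 = 0, and ∂_2 has invariant factor 2 > 1, so H_1 = Z/2.
  H_2: rank ker ∂_2 − rank ∂_3 = (12 − 12) − 0 = 0, and there is no ∂_3, so H_2 = 0.

As a check, the Euler characteristic is 7 − 18 + 12 = 1, which agrees with 1 − 0 + 0 = 1.

H_0 = Z,  H_1 = Z/2,  H_2 = 0.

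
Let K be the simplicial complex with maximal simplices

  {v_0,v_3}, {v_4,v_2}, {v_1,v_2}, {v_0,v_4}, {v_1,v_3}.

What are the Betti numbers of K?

We work with the vertex ordering v_0 < v_1 < v_2 < v_3 < v_4. The simplices of K, each written with vertices in increasing order, are:

  0-simplices (5): [v_0], [v_1], [v_2], [v_3], [v_4]
  1-simplices (5): [v_0,v_3], [v_0,v_4], [v_1,v_2], [v_1,v_3], [v_2,v_4]

so the chain groups are C_0 ≅ Z^5, C_1 ≅ Z^5.

Boundary ∂_1: C_1 → C_0 sends each edge [p,q] (with p < q) to q − p.
This gives a 5×5 integer matrix of rank 4; reducing to Smith normal form yields diagonal entries (1,1,1,1).

Reading off H_k = ker ∂_k / im ∂_{k+1}:

  H_0: rank C_0 − rank ∂_1 = 5 − 4 = 1, and the invariant factors of ∂_1 are all 1, so H_0 ≅ Z.
  H_1: rank ker ∂_1 − rank ∂_2 = (5 − 4) − 0 = 1, and there is no ∂_2, so H_1 ≅ Z.

Hence the Betti numbers are b_0 = 1, b_1 = 1.

b_0 = 1, b_1 = 1.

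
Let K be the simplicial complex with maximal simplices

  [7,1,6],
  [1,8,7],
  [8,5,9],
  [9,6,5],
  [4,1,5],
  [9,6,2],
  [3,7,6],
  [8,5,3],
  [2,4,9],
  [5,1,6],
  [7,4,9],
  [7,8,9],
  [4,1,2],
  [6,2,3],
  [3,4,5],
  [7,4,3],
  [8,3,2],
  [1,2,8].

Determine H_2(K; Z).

H_2 = Z.

Take the total order 1 < 2 < 3 < 4 < 5 < 6 < 7 < 8 < 9 on the vertex set. Then K (dimension 2) consists of the simplices:

  0-simplices (9): [1], [2], [3], [4], [5], [6], [7], [8], [9]
  1-simplices (27): (27 of them)
  2-simplices (18): [1,2,4], [1,2,8], [1,4,5], [1,5,6], [1,6,7], [1,7,8], [2,3,6], [2,3,8], [2,4,9], [2,6,9], [3,4,5], [3,4,7], [3,5,8], [3,6,7], [4,7,9], [5,6,9], [5,8,9], [7,8,9]

so the chain groups are C_0 ≅ Z^9, C_1 ≅ Z^27, C_2 ≅ Z^18.

The boundary map ∂_1: C_1 → C_0 maps an edge to its endpoints' difference, ∂[p,q] = q − p. For instance
  ∂[2,4] = [4] − [2].
This gives a 9×27 integer matrix of rank 8; reducing to Smith normal form yields diagonal entries (1,1,1,1,1,1,1,1).

The boundary map ∂_2: C_2 → C_1 maps a triangle to the signed sum of its edges. For instance
  ∂[5,6,9] = [6,9] − [5,9] + [5,6],
  ∂[1,6,7] = [6,7] − [1,7] + [1,6].
The 27×18 boundary matrix has rank 17 and Smith normal form diag(1,1,1,1,1,1,1,1,1,1,1,1,1,1,1,1,1).

Reading off H_k = ker ∂_k / im ∂_{k+1}:

  H_2: rank ker ∂_2 − rank ∂_3 = (18 − 17) − 0 = 1, and there is no ∂_3, so H_2 ≅ Z.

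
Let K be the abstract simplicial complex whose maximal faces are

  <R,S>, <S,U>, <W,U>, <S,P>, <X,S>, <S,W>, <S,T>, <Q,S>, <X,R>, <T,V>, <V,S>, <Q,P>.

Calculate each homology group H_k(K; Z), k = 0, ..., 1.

H_0 ≅ Z,  H_1 ≅ Z^4.

Take the total order P < Q < R < S < T < U < V < W < X on the vertex set. Then K (dimension 1) consists of the simplices:

  0-simplices (9): P, Q, R, S, T, U, V, W, X
  1-simplices (12): PQ, PS, QS, RS, RX, ST, SU, SV, SW, SX, TV, UW

giving chain groups C_0 ≅ Z^9, C_1 ≅ Z^12.

The boundary map ∂_1: C_1 → C_0 is given by ∂[p,q] = [q] − [p]. For instance
  ∂SU = U − S.
This gives a 9×12 integer matrix of rank 8; reducing to Smith normal form yields diagonal entries (1,1,1,1,1,1,1,1).

Computing H_k = (kernel of ∂_k) / (image of ∂_{k+1}):

  H_0: rank C_0 − rank ∂_1 = 9 − 8 = 1, and the invariant factors of ∂_1 are all 1, so H_0 ≅ Z.
  H_1: rank ker ∂_1 − rank ∂_2 = (12 − 8) − 0 = 4, and there is no ∂_2, so H_1 ≅ Z^4.

(K is a triangulation of a wedge of 4 circles.)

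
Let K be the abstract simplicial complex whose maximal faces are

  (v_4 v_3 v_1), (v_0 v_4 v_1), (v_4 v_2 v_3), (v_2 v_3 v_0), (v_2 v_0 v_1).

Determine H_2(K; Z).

Order the vertices as v_0 < v_1 < v_2 < v_3 < v_4. Listing each simplex with vertices in this order, K has dimension 2 with simplices:

  0-simplices (5): [v_0], [v_1], [v_2], [v_3], [v_4]
  1-simplices (10): [v_0,v_1], [v_0,v_2], [v_0,v_3], [v_0,v_4], [v_1,v_2], [v_1,v_3], [v_1,v_4], [v_2,v_3], [v_2,v_4], [v_3,v_4]
  2-simplices (5): [v_0,v_1,v_2], [v_0,v_1,v_4], [v_0,v_2,v_3], [v_1,v_3,v_4], [v_2,v_3,v_4]

so the chain groups are C_0 ≅ Z^5, C_1 ≅ Z^10, C_2 ≅ Z^5.

The boundary map ∂_1: C_1 → C_0 is given by ∂[p,q] = [q] − [p]. For instance
  ∂[v_0,v_1] = [v_1] − [v_0].
As a 5×10 matrix over Z this has rank 4, with invariant factors (1,1,1,1).

The boundary map ∂_2: C_2 → C_1 maps a triangle to the signed sum of its edges. For instance
  ∂[v_0,v_1,v_4] = [v_1,v_4] − [v_0,v_4] + [v_0,v_1],
  ∂[v_2,v_3,v_4] = [v_3,v_4] − [v_2,v_4] + [v_2,v_3].
The resulting 10×5 matrix has rank 5, and its Smith normal form has invariant factors (1,1,1,1,1).

From H_k ≅ ker(∂_k) / im(∂_{k+1}) we obtain:

  H_2: rank ker ∂_2 − rank ∂_3 = (5 − 5) − 0 = 0, and there is no ∂_3, so H_2 ≅ 0.

H_2 = 0.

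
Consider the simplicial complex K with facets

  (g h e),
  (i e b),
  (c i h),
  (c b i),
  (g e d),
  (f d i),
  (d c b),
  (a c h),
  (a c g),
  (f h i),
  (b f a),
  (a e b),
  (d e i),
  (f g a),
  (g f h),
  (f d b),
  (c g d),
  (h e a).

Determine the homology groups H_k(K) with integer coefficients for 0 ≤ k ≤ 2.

Order the vertices as a < b < c < d < e < f < g < h < i. Listing each simplex with vertices in this order, K has dimension 2 with simplices:

  0-simplices (9): a, b, c, d, e, f, g, h, i
  1-simplices (27): ab, ac, ae, af, ag, ah, bc, bd, be, bf, bi, cd, cg, ch, ci, de, df, dg, di, eg, eh, ei, fg, fh, fi, gh, hi
  2-simplices (18): abe, abf, acg, ach, aeh, afg, bcd, bci, bdf, bei, cdg, chi, deg, dei, dfi, egh, fgh, fhi

giving chain groups C_0 ≅ Z^9, C_1 ≅ Z^27, C_2 ≅ Z^18.

∂_1: C_1 → C_0 maps an edge to its endpoints' difference, ∂[p,q] = q − p.
As a 9×27 matrix over Z this has rank 8, with invariant factors (1,1,1,1,1,1,1,1).

The boundary map ∂_2: C_2 → C_1 maps a triangle to the signed sum of its edges. For instance
  ∂cdg = dg − cg + cd,
  ∂bei = ei − bi + be.
The 27×18 boundary matrix has rank 18 and Smith normal form diag(1,1,1,1,1,1,1,1,1,1,1,1,1,1,1,1,1,2).

From H_k ≅ ker(∂_k) / im(∂_{k+1}) we obtain:

  H_0: rank C_0 − rank ∂_1 = 9 − 8 = 1, and the invariant factors of ∂_1 are all 1, so H_0 = Z.
  H_1: rank ker ∂_1 − rank ∂_2 = (27 − 8) − 18 = 1, and ∂_2 has invariant factor 2 > 1, so H_1 = Z ⊕ Z/2Z.
  H_2: rank ker ∂_2 − rank ∂_3 = (18 − 18) − 0 = 0, and there is no ∂_3, so H_2 = 0.

H_0 = Z,  H_1 = Z ⊕ Z/2Z,  H_2 = 0.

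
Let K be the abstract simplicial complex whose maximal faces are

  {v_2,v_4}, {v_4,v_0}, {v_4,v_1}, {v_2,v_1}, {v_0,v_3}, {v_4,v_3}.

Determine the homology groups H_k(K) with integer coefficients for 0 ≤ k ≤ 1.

Fix the vertex order v_0 < v_1 < v_2 < v_3 < v_4 and write every simplex with vertices in increasing order. Then dim K = 1 and the simplices of K are:

  0-simplices (5): [v_0], [v_1], [v_2], [v_3], [v_4]
  1-simplices (6): [v_0,v_3], [v_0,v_4], [v_1,v_2], [v_1,v_4], [v_2,v_4], [v_3,v_4]

so the chain groups are C_0 ≅ Z^5, C_1 ≅ Z^6.

Boundary ∂_1: C_1 → C_0 maps an edge to its endpoints' difference, ∂[p,q] = q − p. For instance
  ∂[v_1,v_4] = [v_4] − [v_1].
The resulting 5×6 matrix has rank 4, and its Smith normal form has invariant factors (1,1,1,1).

Now H_k = ker ∂_k / im ∂_{k+1}, so:

  H_0: rank C_0 − rank ∂_1 = 5 − 4 = 1, and the invariant factors of ∂_1 are all 1, so H_0 ≅ Z.
  H_1: rank ker ∂_1 − rank ∂_2 = (6 − 4) − 0 = 2, and there is no ∂_2, so H_1 ≅ Z^2.

H_0 ≅ Z,  H_1 ≅ Z^2.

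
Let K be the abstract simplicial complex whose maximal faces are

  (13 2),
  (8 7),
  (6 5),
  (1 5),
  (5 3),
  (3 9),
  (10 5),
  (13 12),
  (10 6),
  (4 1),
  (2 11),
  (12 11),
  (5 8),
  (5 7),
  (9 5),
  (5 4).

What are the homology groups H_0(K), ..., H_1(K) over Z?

Order the vertices as 1 < 2 < 3 < 4 < 5 < 6 < 7 < 8 < 9 < 10 < 11 < 12 < 13. Listing each simplex with vertices in this order, K has dimension 1 with simplices:

  0-simplices (13): [1], [2], [3], [4], [5], [6], [7], [8], [9], [10], [11], [12], [13]
  1-simplices (16): [1,4], [1,5], [2,11], [2,13], [3,5], [3,9], [4,5], [5,6], [5,7], [5,8], [5,9], [5,10], [6,10], [7,8], [11,12], [12,13]

so the chain groups are C_0 ≅ Z^13, C_1 ≅ Z^16.

The boundary map ∂_1: C_1 → C_0 sends each edge [p,q] (with p < q) to q − p. For instance
  ∂[7,8] = [8] − [7].
The 13×16 boundary matrix has rank 11 and Smith normal form diag(1,1,1,1,1,1,1,1,1,1,1).

Now H_k = ker ∂_k / im ∂_{k+1}, so:

  H_0: rank C_0 − rank ∂_1 = 13 − 11 = 2, and the invariant factors of ∂_1 are all 1, so H_0 ≅ Z^2.
  H_1: rank ker ∂_1 − rank ∂_2 = (16 − 11) − 0 = 5, and there is no ∂_2, so H_1 ≅ Z^5.

As a check, the Euler characteristic is 13 − 16 = -3, which agrees with 2 − 5 = -3.

H_0 = Z^2,  H_1 = Z^5.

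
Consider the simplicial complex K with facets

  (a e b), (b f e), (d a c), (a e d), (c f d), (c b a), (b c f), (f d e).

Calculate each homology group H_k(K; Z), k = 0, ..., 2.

Order the vertices as a < b < c < d < e < f. Listing each simplex with vertices in this order, K has dimension 2 with simplices:

  0-simplices (6): a, b, c, d, e, f
  1-simplices (12): ab, ac, ad, ae, bc, be, bf, cd, cf, de, df, ef
  2-simplices (8): abc, abe, acd, ade, bcf, bef, cdf, def

giving chain groups C_0 ≅ Z^6, C_1 ≅ Z^12, C_2 ≅ Z^8.

Boundary ∂_1: C_1 → C_0 maps an edge to its endpoints' difference, ∂[p,q] = q − p.
The 6×12 boundary matrix has rank 5 and Smith normal form diag(1,1,1,1,1).

The boundary map ∂_2: C_2 → C_1 acts by ∂[p,q,r] = [q,r] − [p,r] + [p,q]. For instance
  ∂bef = ef − bf + be,
  ∂bcf = cf − bf + bc.
This gives a 12×8 integer matrix of rank 7; reducing to Smith normal form yields diagonal entries (1,1,1,1,1,1,1).

Now H_k = ker ∂_k / im ∂_{k+1}, so:

  H_0: rank C_0 − rank ∂_1 = 6 − 5 = 1, and the invariant factors of ∂_1 are all 1, so H_0 ≅ Z.
  H_1: rank ker ∂_1 − rank ∂_2 = (12 − 5) − 7 = 0, and the invariant factors of ∂_2 are all 1, so H_1 ≅ 0.
  H_2: rank ker ∂_2 − rank ∂_3 = (8 − 7) − 0 = 1, and there is no ∂_3, so H_2 ≅ Z.

H_0 ≅ Z,  H_1 = 0,  H_2 ≅ Z.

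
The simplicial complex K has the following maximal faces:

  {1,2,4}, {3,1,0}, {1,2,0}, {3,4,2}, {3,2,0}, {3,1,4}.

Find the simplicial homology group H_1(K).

Take the total order 0 < 1 < 2 < 3 < 4 on the vertex set. Then K (dimension 2) consists of the simplices:

  0-simplices (5): [0], [1], [2], [3], [4]
  1-simplices (9): [0,1], [0,2], [0,3], [1,2], [1,3], [1,4], [2,3], [2,4], [3,4]
  2-simplices (6): [0,1,2], [0,1,3], [0,2,3], [1,2,4], [1,3,4], [2,3,4]

so the chain groups are C_0 ≅ Z^5, C_1 ≅ Z^9, C_2 ≅ Z^6.

Boundary ∂_1: C_1 → C_0 sends each edge [p,q] (with p < q) to q − p.
The 5×9 boundary matrix has rank 4 and Smith normal form diag(1,1,1,1).

The boundary map ∂_2: C_2 → C_1 acts by ∂[p,q,r] = [q,r] − [p,r] + [p,q]. For instance
  ∂[0,2,3] = [2,3] − [0,3] + [0,2],
  ∂[1,3,4] = [3,4] − [1,4] + [1,3].
The 9×6 boundary matrix has rank 5 and Smith normal form diag(1,1,1,1,1).

Now H_k = ker ∂_k / im ∂_{k+1}, so:

  H_1: rank ker ∂_1 − rank ∂_2 = (9 − 4) − 5 = 0, and the invariant factors of ∂_2 are all 1, so H_1 ≅ 0.

H_1 ≅ 0.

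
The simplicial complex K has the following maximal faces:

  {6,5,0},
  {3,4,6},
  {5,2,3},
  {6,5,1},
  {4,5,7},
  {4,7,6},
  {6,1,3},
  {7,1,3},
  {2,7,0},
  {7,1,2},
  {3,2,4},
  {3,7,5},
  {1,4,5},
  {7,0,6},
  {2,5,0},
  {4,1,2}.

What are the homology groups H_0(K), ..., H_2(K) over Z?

Fix the vertex order 0 < 1 < 2 < 3 < 4 < 5 < 6 < 7 and write every simplex with vertices in increasing order. Then dim K = 2 and the simplices of K are:

  0-simplices (8): [0], [1], [2], [3], [4], [5], [6], [7]
  1-simplices (24): (24 of them)
  2-simplices (16): [0,2,5], [0,2,7], [0,5,6], [0,6,7], [1,2,4], [1,2,7], [1,3,6], [1,3,7], [1,4,5], [1,5,6], [2,3,4], [2,3,5], [3,4,6], [3,5,7], [4,5,7], [4,6,7]

so the chain groups are C_0 ≅ Z^8, C_1 ≅ Z^24, C_2 ≅ Z^16.

The boundary map ∂_1: C_1 → C_0 sends each edge [p,q] (with p < q) to q − p. For instance
  ∂[0,7] = [7] − [0].
The resulting 8×24 matrix has rank 7, and its Smith normal form has invariant factors (1,1,1,1,1,1,1).

∂_2: C_2 → C_1 acts by ∂[p,q,r] = [q,r] − [p,r] + [p,q]. For instance
  ∂[1,5,6] = [5,6] − [1,6] + [1,5],
  ∂[1,4,5] = [4,5] − [1,5] + [1,4].
As a 24×16 matrix over Z this has rank 15, with invariant factors (1,1,1,1,1,1,1,1,1,1,1,1,1,1,1).

Computing H_k = (kernel of ∂_k) / (image of ∂_{k+1}):

  H_0: rank C_0 − rank ∂_1 = 8 − 7 = 1, and the invariant factors of ∂_1 are all 1, so H_0 ≅ Z.
  H_1: rank ker ∂_1 − rank ∂_2 = (24 − 7) − 15 = 2, and the invariant factors of ∂_2 are all 1, so H_1 ≅ Z^2.
  H_2: rank ker ∂_2 − rank ∂_3 = (16 − 15) − 0 = 1, and there is no ∂_3, so H_2 ≅ Z.

H_0 = Z,  H_1 = Z^2,  H_2 = Z.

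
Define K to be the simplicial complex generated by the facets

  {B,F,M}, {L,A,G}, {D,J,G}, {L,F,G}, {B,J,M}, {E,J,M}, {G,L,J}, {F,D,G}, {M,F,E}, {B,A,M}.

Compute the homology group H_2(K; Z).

H_2 = 0.

Order the vertices as A < B < D < E < F < G < J < L < M. Listing each simplex with vertices in this order, K has dimension 2 with simplices:

  0-simplices (9): A, B, D, E, F, G, J, L, M
  1-simplices (20): AB, AG, AL, AM, BF, BJ, BM, DF, DG, DJ, EF, EJ, EM, FG, FL, FM, GJ, GL, JL, JM
  2-simplices (10): ABM, AGL, BFM, BJM, DFG, DGJ, EFM, EJM, FGL, GJL

giving chain groups C_0 ≅ Z^9, C_1 ≅ Z^20, C_2 ≅ Z^10.

The boundary map ∂_1: C_1 → C_0 is given by ∂[p,q] = [q] − [p]. For instance
  ∂FG = G − F.
The resulting 9×20 matrix has rank 8, and its Smith normal form has invariant factors (1,1,1,1,1,1,1,1).

Boundary ∂_2: C_2 → C_1 sends each 2-simplex [p,q,r] to [q,r] − [p,r] + [p,q]. For instance
  ∂EJM = JM − EM + EJ,
  ∂BFM = FM − BM + BF.
The resulting 20×10 matrix has rank 10, and its Smith normal form has invariant factors (1,1,1,1,1,1,1,1,1,1).

From H_k ≅ ker(∂_k) / im(∂_{k+1}) we obtain:

  H_2: rank ker ∂_2 − rank ∂_3 = (10 − 10) − 0 = 0, and there is no ∂_3, so H_2 ≅ 0.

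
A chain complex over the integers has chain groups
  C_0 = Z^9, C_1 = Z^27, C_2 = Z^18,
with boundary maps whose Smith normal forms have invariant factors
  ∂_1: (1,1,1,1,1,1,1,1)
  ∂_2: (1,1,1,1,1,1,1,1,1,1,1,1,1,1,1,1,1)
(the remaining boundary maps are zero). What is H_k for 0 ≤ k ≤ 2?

H_0 ≅ Z,  H_1 ≅ Z^2,  H_2 ≅ Z.

H_0: b_0 = 9 − 0 − 8 = 1; torsion from ∂_1 factors > 1: none. So H_0 ≅ Z.
H_1: b_1 = 27 − 8 − 17 = 2; torsion from ∂_2 factors > 1: none. So H_1 ≅ Z^2.
H_2: b_2 = 18 − 17 − 0 = 1; torsion from ∂_3 factors > 1: none. So H_2 ≅ Z.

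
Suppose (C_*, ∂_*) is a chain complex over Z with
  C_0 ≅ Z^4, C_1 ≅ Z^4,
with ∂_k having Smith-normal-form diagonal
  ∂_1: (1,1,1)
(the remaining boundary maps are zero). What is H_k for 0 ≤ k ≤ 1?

H_0: b_0 = 4 − 0 − 3 = 1; torsion from ∂_1 factors > 1: none. So H_0 ≅ Z.
H_1: b_1 = 4 − 3 − 0 = 1; torsion from ∂_2 factors > 1: none. So H_1 ≅ Z.

H_0 ≅ Z,  H_1 ≅ Z.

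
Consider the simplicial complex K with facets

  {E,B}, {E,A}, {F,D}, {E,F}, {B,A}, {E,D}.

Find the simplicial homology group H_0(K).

Order the vertices as A < B < D < E < F. Listing each simplex with vertices in this order, K has dimension 1 with simplices:

  0-simplices (5): A, B, D, E, F
  1-simplices (6): AB, AE, BE, DE, DF, EF

Hence C_0 ≅ Z^5, C_1 ≅ Z^6.

Boundary ∂_1: C_1 → C_0 sends each edge [p,q] (with p < q) to q − p. For instance
  ∂AB = B − A.
As a 5×6 matrix over Z this has rank 4, with invariant factors (1,1,1,1).

Reading off H_k = ker ∂_k / im ∂_{k+1}:

  H_0: rank C_0 − rank ∂_1 = 5 − 4 = 1, and the invariant factors of ∂_1 are all 1, so H_0 = Z.

H_0 = Z.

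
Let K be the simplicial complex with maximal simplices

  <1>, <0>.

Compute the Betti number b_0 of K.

b_0 = 2.

Fix the vertex order 0 < 1 and write every simplex with vertices in increasing order. Then dim K = 0 and the simplices of K are:

  0-simplices (2): [0], [1]

giving chain groups C_0 ≅ Z^2.

From H_k ≅ ker(∂_k) / im(∂_{k+1}) we obtain:

  H_0: rank C_0 − rank ∂_1 = 2 − 0 = 2, and there is no ∂_1, so H_0 = Z^2.

(K is a triangulation of a set of 2 points.)

Hence the Betti numbers are b_0 = 2.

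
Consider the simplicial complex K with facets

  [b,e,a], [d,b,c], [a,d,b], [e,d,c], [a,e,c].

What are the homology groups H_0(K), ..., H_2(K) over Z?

Fix the vertex order a < b < c < d < e and write every simplex with vertices in increasing order. Then dim K = 2 and the simplices of K are:

  0-simplices (5): a, b, c, d, e
  1-simplices (10): ab, ac, ad, ae, bc, bd, be, cd, ce, de
  2-simplices (5): abd, abe, ace, bcd, cde

Hence C_0 ≅ Z^5, C_1 ≅ Z^10, C_2 ≅ Z^5.

The boundary map ∂_1: C_1 → C_0 maps an edge to its endpoints' difference, ∂[p,q] = q − p. For instance
  ∂bd = d − b.
The resulting 5×10 matrix has rank 4, and its Smith normal form has invariant factors (1,1,1,1).

∂_2: C_2 → C_1 maps a triangle to the signed sum of its edges. For instance
  ∂cde = de − ce + cd,
  ∂ace = ce − ae + ac.
The resulting 10×5 matrix has rank 5, and its Smith normal form has invariant factors (1,1,1,1,1).

Reading off H_k = ker ∂_k / im ∂_{k+1}:

  H_0: rank C_0 − rank ∂_1 = 5 − 4 = 1, and the invariant factors of ∂_1 are all 1, so H_0 ≅ Z.
  H_1: rank ker ∂_1 − rank ∂_2 = (10 − 4) − 5 = 1, and the invariant factors of ∂_2 are all 1, so H_1 ≅ Z.
  H_2: rank ker ∂_2 − rank ∂_3 = (5 − 5) − 0 = 0, and there is no ∂_3, so H_2 ≅ 0.

H_0 ≅ Z,  H_1 ≅ Z,  H_2 = 0.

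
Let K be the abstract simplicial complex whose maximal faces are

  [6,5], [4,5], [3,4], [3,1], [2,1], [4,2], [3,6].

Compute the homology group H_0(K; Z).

H_0 ≅ Z.

Fix the vertex order 1 < 2 < 3 < 4 < 5 < 6 and write every simplex with vertices in increasing order. Then dim K = 1 and the simplices of K are:

  0-simplices (6): [1], [2], [3], [4], [5], [6]
  1-simplices (7): [1,2], [1,3], [2,4], [3,4], [3,6], [4,5], [5,6]

so the chain groups are C_0 ≅ Z^6, C_1 ≅ Z^7.

∂_1: C_1 → C_0 is given by ∂[p,q] = [q] − [p].
As a 6×7 matrix over Z this has rank 5, with invariant factors (1,1,1,1,1).

Reading off H_k = ker ∂_k / im ∂_{k+1}:

  H_0: rank C_0 − rank ∂_1 = 6 − 5 = 1, and the invariant factors of ∂_1 are all 1, so H_0 = Z.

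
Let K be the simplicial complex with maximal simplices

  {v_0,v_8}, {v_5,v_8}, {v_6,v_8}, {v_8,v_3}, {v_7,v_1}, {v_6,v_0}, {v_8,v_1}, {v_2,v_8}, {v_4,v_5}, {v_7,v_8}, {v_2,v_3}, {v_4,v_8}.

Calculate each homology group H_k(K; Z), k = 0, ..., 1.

H_0 ≅ Z,  H_1 ≅ Z^4.

We work with the vertex ordering v_0 < v_1 < v_2 < v_3 < v_4 < v_5 < v_6 < v_7 < v_8. The simplices of K, each written with vertices in increasing order, are:

  0-simplices (9): [v_0], [v_1], [v_2], [v_3], [v_4], [v_5], [v_6], [v_7], [v_8]
  1-simplices (12): [v_0,v_6], [v_0,v_8], [v_1,v_7], [v_1,v_8], [v_2,v_3], [v_2,v_8], [v_3,v_8], [v_4,v_5], [v_4,v_8], [v_5,v_8], [v_6,v_8], [v_7,v_8]

Hence C_0 ≅ Z^9, C_1 ≅ Z^12.

Boundary ∂_1: C_1 → C_0 sends each edge [p,q] (with p < q) to q − p.
This gives a 9×12 integer matrix of rank 8; reducing to Smith normal form yields diagonal entries (1,1,1,1,1,1,1,1).

Now H_k = ker ∂_k / im ∂_{k+1}, so:

  H_0: rank C_0 − rank ∂_1 = 9 − 8 = 1, and the invariant factors of ∂_1 are all 1, so H_0 = Z.
  H_1: rank ker ∂_1 − rank ∂_2 = (12 − 8) − 0 = 4, and there is no ∂_2, so H_1 = Z^4.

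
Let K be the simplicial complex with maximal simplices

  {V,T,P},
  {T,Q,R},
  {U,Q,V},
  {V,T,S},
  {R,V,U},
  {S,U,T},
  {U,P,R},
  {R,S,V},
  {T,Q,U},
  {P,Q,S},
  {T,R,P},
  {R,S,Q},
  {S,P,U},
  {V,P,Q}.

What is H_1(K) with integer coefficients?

H_1 = Z^2.

Fix the vertex order P < Q < R < S < T < U < V and write every simplex with vertices in increasing order. Then dim K = 2 and the simplices of K are:

  0-simplices (7): P, Q, R, S, T, U, V
  1-simplices (21): PQ, PR, PS, PT, PU, PV, QR, QS, QT, QU, QV, RS, RT, RU, RV, ST, SU, SV, TU, TV, UV
  2-simplices (14): PQS, PQV, PRT, PRU, PSU, PTV, QRS, QRT, QTU, QUV, RSV, RUV, STU, STV

so the chain groups are C_0 ≅ Z^7, C_1 ≅ Z^21, C_2 ≅ Z^14.

The boundary map ∂_1: C_1 → C_0 maps an edge to its endpoints' difference, ∂[p,q] = q − p.
This gives a 7×21 integer matrix of rank 6; reducing to Smith normal form yields diagonal entries (1,1,1,1,1,1).

Boundary ∂_2: C_2 → C_1 acts by ∂[p,q,r] = [q,r] − [p,r] + [p,q]. For instance
  ∂RUV = UV − RV + RU,
  ∂PRT = RT − PT + PR.
As a 21×14 matrix over Z this has rank 13, with invariant factors (1,1,1,1,1,1,1,1,1,1,1,1,1).

Computing H_k = (kernel of ∂_k) / (image of ∂_{k+1}):

  H_1: rank ker ∂_1 − rank ∂_2 = (21 − 6) − 13 = 2, and the invariant factors of ∂_2 are all 1, so H_1 = Z^2.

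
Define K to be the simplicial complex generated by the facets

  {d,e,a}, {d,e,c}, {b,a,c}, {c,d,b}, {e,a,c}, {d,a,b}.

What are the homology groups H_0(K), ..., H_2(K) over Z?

H_0 ≅ Z,  H_1 = 0,  H_2 ≅ Z.

Fix the vertex order a < b < c < d < e and write every simplex with vertices in increasing order. Then dim K = 2 and the simplices of K are:

  0-simplices (5): a, b, c, d, e
  1-simplices (9): ab, ac, ad, ae, bc, bd, cd, ce, de
  2-simplices (6): abc, abd, ace, ade, bcd, cde

so the chain groups are C_0 ≅ Z^5, C_1 ≅ Z^9, C_2 ≅ Z^6.

∂_1: C_1 → C_0 maps an edge to its endpoints' difference, ∂[p,q] = q − p. For instance
  ∂bd = d − b.
This gives a 5×9 integer matrix of rank 4; reducing to Smith normal form yields diagonal entries (1,1,1,1).

The boundary map ∂_2: C_2 → C_1 maps a triangle to the signed sum of its edges. For instance
  ∂ade = de − ae + ad,
  ∂abd = bd − ad + ab.
The resulting 9×6 matrix has rank 5, and its Smith normal form has invariant factors (1,1,1,1,1).

Computing H_k = (kernel of ∂_k) / (image of ∂_{k+1}):

  H_0: rank C_0 − rank ∂_1 = 5 − 4 = 1, and the invariant factors of ∂_1 are all 1, so H_0 ≅ Z.
  H_1: rank ker ∂_1 − rank ∂_2 = (9 − 4) − 5 = 0, and the invariant factors of ∂_2 are all 1, so H_1 ≅ 0.
  H_2: rank ker ∂_2 − rank ∂_3 = (6 − 5) − 0 = 1, and there is no ∂_3, so H_2 ≅ Z.

As a check, the Euler characteristic is 5 − 9 + 6 = 2, which agrees with 1 − 0 + 1 = 2.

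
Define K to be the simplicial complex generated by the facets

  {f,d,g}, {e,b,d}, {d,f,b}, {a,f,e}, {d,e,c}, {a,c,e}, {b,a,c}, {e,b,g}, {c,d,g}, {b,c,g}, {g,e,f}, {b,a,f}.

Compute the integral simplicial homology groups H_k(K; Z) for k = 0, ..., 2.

Fix the vertex order a < b < c < d < e < f < g and write every simplex with vertices in increasing order. Then dim K = 2 and the simplices of K are:

  0-simplices (7): a, b, c, d, e, f, g
  1-simplices (18): ab, ac, ae, af, bc, bd, be, bf, bg, cd, ce, cg, de, df, dg, ef, eg, fg
  2-simplices (12): abc, abf, ace, aef, bcg, bde, bdf, beg, cde, cdg, dfg, efg

giving chain groups C_0 ≅ Z^7, C_1 ≅ Z^18, C_2 ≅ Z^12.

Boundary ∂_1: C_1 → C_0 sends each edge [p,q] (with p < q) to q − p. For instance
  ∂fg = g − f.
The resulting 7×18 matrix has rank 6, and its Smith normal form has invariant factors (1,1,1,1,1,1).

Boundary ∂_2: C_2 → C_1 maps a triangle to the signed sum of its edges. For instance
  ∂dfg = fg − dg + df,
  ∂ace = ce − ae + ac.
The 18×12 boundary matrix has rank 12 and Smith normal form diag(1,1,1,1,1,1,1,1,1,1,1,2).

Computing H_k = (kernel of ∂_k) / (image of ∂_{k+1}):

  H_0: rank C_0 − rank ∂_1 = 7 − 6 = 1, and the invariant factors of ∂_1 are all 1, so H_0 ≅ Z.
  H_1: rank ker ∂_1 − rank ∂_2 = (18 − 6) − 12 = 0, and ∂_2 has invariant factor 2 > 1, so H_1 ≅ Z/2.
  H_2: rank ker ∂_2 − rank ∂_3 = (12 − 12) − 0 = 0, and there is no ∂_3, so H_2 ≅ 0.

H_0 ≅ Z,  H_1 ≅ Z/2,  H_2 = 0.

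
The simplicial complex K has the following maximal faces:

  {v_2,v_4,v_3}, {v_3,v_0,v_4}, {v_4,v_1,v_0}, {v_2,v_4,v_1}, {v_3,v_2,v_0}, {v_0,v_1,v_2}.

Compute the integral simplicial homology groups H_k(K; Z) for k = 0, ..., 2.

H_0 = Z,  H_1 = 0,  H_2 = Z.

Order the vertices as v_0 < v_1 < v_2 < v_3 < v_4. Listing each simplex with vertices in this order, K has dimension 2 with simplices:

  0-simplices (5): [v_0], [v_1], [v_2], [v_3], [v_4]
  1-simplices (9): [v_0,v_1], [v_0,v_2], [v_0,v_3], [v_0,v_4], [v_1,v_2], [v_1,v_4], [v_2,v_3], [v_2,v_4], [v_3,v_4]
  2-simplices (6): [v_0,v_1,v_2], [v_0,v_1,v_4], [v_0,v_2,v_3], [v_0,v_3,v_4], [v_1,v_2,v_4], [v_2,v_3,v_4]

giving chain groups C_0 ≅ Z^5, C_1 ≅ Z^9, C_2 ≅ Z^6.

∂_1: C_1 → C_0 sends each edge [p,q] (with p < q) to q − p.
As a 5×9 matrix over Z this has rank 4, with invariant factors (1,1,1,1).

∂_2: C_2 → C_1 maps a triangle to the signed sum of its edges. For instance
  ∂[v_0,v_3,v_4] = [v_3,v_4] − [v_0,v_4] + [v_0,v_3],
  ∂[v_2,v_3,v_4] = [v_3,v_4] − [v_2,v_4] + [v_2,v_3].
The 9×6 boundary matrix has rank 5 and Smith normal form diag(1,1,1,1,1).

From H_k ≅ ker(∂_k) / im(∂_{k+1}) we obtain:

  H_0: rank C_0 − rank ∂_1 = 5 − 4 = 1, and the invariant factors of ∂_1 are all 1, so H_0 ≅ Z.
  H_1: rank ker ∂_1 − rank ∂_2 = (9 − 4) − 5 = 0, and the invariant factors of ∂_2 are all 1, so H_1 ≅ 0.
  H_2: rank ker ∂_2 − rank ∂_3 = (6 − 5) − 0 = 1, and there is no ∂_3, so H_2 ≅ Z.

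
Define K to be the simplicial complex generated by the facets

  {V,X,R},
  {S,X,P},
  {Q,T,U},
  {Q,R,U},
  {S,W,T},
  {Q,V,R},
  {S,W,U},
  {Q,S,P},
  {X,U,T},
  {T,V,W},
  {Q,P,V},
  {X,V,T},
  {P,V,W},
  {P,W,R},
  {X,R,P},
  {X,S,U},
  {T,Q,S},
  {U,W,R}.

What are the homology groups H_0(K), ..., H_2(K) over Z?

We work with the vertex ordering P < Q < R < S < T < U < V < W < X. The simplices of K, each written with vertices in increasing order, are:

  0-simplices (9): P, Q, R, S, T, U, V, W, X
  1-simplices (27): PQ, PR, PS, PV, PW, PX, QR, QS, QT, QU, QV, RU, RV, RW, RX, ST, SU, SW, SX, TU, TV, TW, TX, UW, UX, VW, VX
  2-simplices (18): PQS, PQV, PRW, PRX, PSX, PVW, QRU, QRV, QST, QTU, RUW, RVX, STW, SUW, SUX, TUX, TVW, TVX

so the chain groups are C_0 ≅ Z^9, C_1 ≅ Z^27, C_2 ≅ Z^18.

∂_1: C_1 → C_0 is given by ∂[p,q] = [q] − [p]. For instance
  ∂PR = R − P.
As a 9×27 matrix over Z this has rank 8, with invariant factors (1,1,1,1,1,1,1,1).

The boundary map ∂_2: C_2 → C_1 maps a triangle to the signed sum of its edges. For instance
  ∂SUW = UW − SW + SU,
  ∂PQV = QV − PV + PQ.
The 27×18 boundary matrix has rank 18 and Smith normal form diag(1,1,1,1,1,1,1,1,1,1,1,1,1,1,1,1,1,2).

From H_k ≅ ker(∂_k) / im(∂_{k+1}) we obtain:

  H_0: rank C_0 − rank ∂_1 = 9 − 8 = 1, and the invariant factors of ∂_1 are all 1, so H_0 ≅ Z.
  H_1: rank ker ∂_1 − rank ∂_2 = (27 − 8) − 18 = 1, and ∂_2 has invariant factor 2 > 1, so H_1 ≅ Z ⊕ Z/2Z.
  H_2: rank ker ∂_2 − rank ∂_3 = (18 − 18) − 0 = 0, and there is no ∂_3, so H_2 ≅ 0.

H_0 = Z,  H_1 = Z ⊕ Z/2Z,  H_2 = 0.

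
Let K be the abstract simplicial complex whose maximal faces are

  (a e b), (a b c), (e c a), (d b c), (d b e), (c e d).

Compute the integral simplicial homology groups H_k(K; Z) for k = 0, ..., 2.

Fix the vertex order a < b < c < d < e and write every simplex with vertices in increasing order. Then dim K = 2 and the simplices of K are:

  0-simplices (5): a, b, c, d, e
  1-simplices (9): ab, ac, ae, bc, bd, be, cd, ce, de
  2-simplices (6): abc, abe, ace, bcd, bde, cde

Hence C_0 ≅ Z^5, C_1 ≅ Z^9, C_2 ≅ Z^6.

The boundary map ∂_1: C_1 → C_0 maps an edge to its endpoints' difference, ∂[p,q] = q − p. For instance
  ∂ae = e − a.
This gives a 5×9 integer matrix of rank 4; reducing to Smith normal form yields diagonal entries (1,1,1,1).

Boundary ∂_2: C_2 → C_1 sends each 2-simplex [p,q,r] to [q,r] − [p,r] + [p,q]. For instance
  ∂abc = bc − ac + ab,
  ∂bde = de − be + bd.
This gives a 9×6 integer matrix of rank 5; reducing to Smith normal form yields diagonal entries (1,1,1,1,1).

Now H_k = ker ∂_k / im ∂_{k+1}, so:

  H_0: rank C_0 − rank ∂_1 = 5 − 4 = 1, and the invariant factors of ∂_1 are all 1, so H_0 ≅ Z.
  H_1: rank ker ∂_1 − rank ∂_2 = (9 − 4) − 5 = 0, and the invariant factors of ∂_2 are all 1, so H_1 ≅ 0.
  H_2: rank ker ∂_2 − rank ∂_3 = (6 − 5) − 0 = 1, and there is no ∂_3, so H_2 ≅ Z.

H_0 ≅ Z,  H_1 = 0,  H_2 ≅ Z.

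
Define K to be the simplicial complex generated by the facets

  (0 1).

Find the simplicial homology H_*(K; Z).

H_0 = Z,  H_1 = 0.

Take the total order 0 < 1 on the vertex set. Then K (dimension 1) consists of the simplices:

  0-simplices (2): [0], [1]
  1-simplices (1): [0,1]

giving chain groups C_0 ≅ Z^2, C_1 ≅ Z^1.

∂_1: C_1 → C_0 is given by ∂[p,q] = [q] − [p]. For instance
  ∂[0,1] = [1] − [0].
As a 2×1 matrix over Z this has rank 1, with invariant factors (1).

Reading off H_k = ker ∂_k / im ∂_{k+1}:

  H_0: rank C_0 − rank ∂_1 = 2 − 1 = 1, and the invariant factors of ∂_1 are all 1, so H_0 = Z.
  H_1: rank ker ∂_1 − rank ∂_2 = (1 − 1) − 0 = 0, and there is no ∂_2, so H_1 = 0.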